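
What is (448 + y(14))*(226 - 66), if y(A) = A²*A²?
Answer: 6218240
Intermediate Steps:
y(A) = A⁴
(448 + y(14))*(226 - 66) = (448 + 14⁴)*(226 - 66) = (448 + 38416)*160 = 38864*160 = 6218240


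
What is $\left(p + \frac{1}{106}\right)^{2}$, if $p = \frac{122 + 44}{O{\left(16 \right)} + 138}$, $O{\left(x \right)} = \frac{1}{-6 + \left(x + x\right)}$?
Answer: $\frac{212599377225}{144730028356} \approx 1.4689$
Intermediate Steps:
$O{\left(x \right)} = \frac{1}{-6 + 2 x}$
$p = \frac{4316}{3589}$ ($p = \frac{122 + 44}{\frac{1}{2 \left(-3 + 16\right)} + 138} = \frac{166}{\frac{1}{2 \cdot 13} + 138} = \frac{166}{\frac{1}{2} \cdot \frac{1}{13} + 138} = \frac{166}{\frac{1}{26} + 138} = \frac{166}{\frac{3589}{26}} = 166 \cdot \frac{26}{3589} = \frac{4316}{3589} \approx 1.2026$)
$\left(p + \frac{1}{106}\right)^{2} = \left(\frac{4316}{3589} + \frac{1}{106}\right)^{2} = \left(\frac{461085}{380434}\right)^{2} = \frac{212599377225}{144730028356}$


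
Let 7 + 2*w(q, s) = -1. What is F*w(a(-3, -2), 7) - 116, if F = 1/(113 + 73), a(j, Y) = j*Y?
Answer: -10790/93 ≈ -116.02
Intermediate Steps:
a(j, Y) = Y*j
w(q, s) = -4 (w(q, s) = -7/2 + (½)*(-1) = -7/2 - ½ = -4)
F = 1/186 ≈ 0.0053763
F*w(a(-3, -2), 7) - 116 = (1/186)*(-4) - 116 = -2/93 - 116 = -10790/93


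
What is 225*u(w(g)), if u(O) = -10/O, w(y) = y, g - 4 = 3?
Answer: -2250/7 ≈ -321.43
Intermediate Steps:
g = 7 (g = 4 + 3 = 7)
225*u(w(g)) = 225*(-10/7) = -2250/7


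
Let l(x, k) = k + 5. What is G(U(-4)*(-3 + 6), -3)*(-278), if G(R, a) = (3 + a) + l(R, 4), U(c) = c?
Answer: -2502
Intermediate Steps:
l(x, k) = 5 + k
G(R, a) = 12 + a (G(R, a) = (3 + a) + (5 + 4) = (3 + a) + 9 = 12 + a)
G(U(-4)*(-3 + 6), -3)*(-278) = (12 - 3)*(-278) = 9*(-278) = -2502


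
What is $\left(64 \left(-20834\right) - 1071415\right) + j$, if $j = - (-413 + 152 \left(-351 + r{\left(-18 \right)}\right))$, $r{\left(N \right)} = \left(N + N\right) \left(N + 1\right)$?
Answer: $-2444050$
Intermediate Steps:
$r{\left(N \right)} = 2 N \left(1 + N\right)$
$j = -39259$ ($j = - (-413 + 152 \left(-351 + 2 \left(-18\right) \left(1 - 18\right)\right)) = - (-413 + 152 \left(-351 + 2 \left(-18\right) \left(-17\right)\right)) = - (-413 + 152 \left(-351 + 612\right)) = - (-413 + 152 \cdot 261) = - (-413 + 39672) = \left(-1\right) 39259 = -39259$)
$\left(64 \left(-20834\right) - 1071415\right) + j = \left(64 \left(-20834\right) - 1071415\right) - 39259 = \left(-1333376 - 1071415\right) - 39259 = -2404791 - 39259 = -2444050$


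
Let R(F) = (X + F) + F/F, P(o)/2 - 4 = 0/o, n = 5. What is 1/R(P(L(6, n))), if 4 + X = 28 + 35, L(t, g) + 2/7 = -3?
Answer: 1/68 ≈ 0.014706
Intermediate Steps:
L(t, g) = -23/7 (L(t, g) = -2/7 - 3 = -23/7)
P(o) = 8 (P(o) = 8 + 2*(0/o) = 8 + 2*0 = 8 + 0 = 8)
X = 59 (X = -4 + (28 + 35) = -4 + 63 = 59)
R(F) = 60 + F (R(F) = (59 + F) + F/F = (59 + F) + 1 = 60 + F)
1/R(P(L(6, n))) = 1/(60 + 8) = 1/68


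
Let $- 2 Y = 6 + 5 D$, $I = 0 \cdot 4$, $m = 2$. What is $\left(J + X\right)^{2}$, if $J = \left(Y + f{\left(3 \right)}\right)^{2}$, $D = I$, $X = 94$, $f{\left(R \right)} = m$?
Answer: $9025$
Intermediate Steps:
$f{\left(R \right)} = 2$
$I = 0$
$D = 0$
$Y = -3$ ($Y = - \frac{6 + 5 \cdot 0}{2} = - \frac{6 + 0}{2} = \left(- \frac{1}{2}\right) 6 = -3$)
$J = 1$ ($J = \left(-3 + 2\right)^{2} = \left(-1\right)^{2} = 1$)
$\left(J + X\right)^{2} = \left(1 + 94\right)^{2} = 95^{2} = 9025$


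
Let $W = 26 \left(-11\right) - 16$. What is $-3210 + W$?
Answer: $-3512$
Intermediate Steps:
$W = -302$ ($W = -286 - 16 = -302$)
$-3210 + W = -3210 - 302 = -3512$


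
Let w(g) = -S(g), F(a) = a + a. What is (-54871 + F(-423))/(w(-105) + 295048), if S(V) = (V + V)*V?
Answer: -55717/272998 ≈ -0.20409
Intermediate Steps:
S(V) = 2*V² (S(V) = (2*V)*V = 2*V²)
F(a) = 2*a
w(g) = -2*g²
(-54871 + F(-423))/(w(-105) + 295048) = (-54871 + 2*(-423))/(-2*(-105)² + 295048) = (-54871 - 846)/(-2*11025 + 295048) = -55717/(-22050 + 295048) = -55717/272998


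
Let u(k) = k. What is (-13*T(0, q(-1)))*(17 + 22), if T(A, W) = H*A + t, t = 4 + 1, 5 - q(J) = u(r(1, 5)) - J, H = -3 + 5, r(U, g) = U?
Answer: -2535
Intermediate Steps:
H = 2
q(J) = 4 + J (q(J) = 5 - (1 - J) = 5 + (-1 + J) = 4 + J)
t = 5
T(A, W) = 5 + 2*A (T(A, W) = 2*A + 5 = 5 + 2*A)
(-13*T(0, q(-1)))*(17 + 22) = (-13*(5 + 2*0))*(17 + 22) = -13*(5 + 0)*39 = -13*5*39 = -65*39 = -2535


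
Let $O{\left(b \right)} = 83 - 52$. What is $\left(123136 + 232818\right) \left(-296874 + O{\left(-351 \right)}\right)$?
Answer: $-105662453222$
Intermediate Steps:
$O{\left(b \right)} = 31$
$\left(123136 + 232818\right) \left(-296874 + O{\left(-351 \right)}\right) = \left(123136 + 232818\right) \left(-296874 + 31\right) = 355954 \left(-296843\right) = -105662453222$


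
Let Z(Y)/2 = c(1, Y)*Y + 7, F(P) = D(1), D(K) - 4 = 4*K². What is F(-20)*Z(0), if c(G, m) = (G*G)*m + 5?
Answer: 112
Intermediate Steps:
D(K) = 4 + 4*K²
F(P) = 8 (F(P) = 4 + 4*1² = 4 + 4*1 = 4 + 4 = 8)
c(G, m) = 5 + m*G² (c(G, m) = G²*m + 5 = m*G² + 5 = 5 + m*G²)
Z(Y) = 14 + 2*Y*(5 + Y) (Z(Y) = 2*((5 + Y*1²)*Y + 7) = 2*((5 + Y*1)*Y + 7) = 2*((5 + Y)*Y + 7) = 2*(Y*(5 + Y) + 7) = 2*(7 + Y*(5 + Y)) = 14 + 2*Y*(5 + Y))
F(-20)*Z(0) = 8*(14 + 2*0*(5 + 0)) = 8*(14 + 2*0*5) = 8*(14 + 0) = 8*14 = 112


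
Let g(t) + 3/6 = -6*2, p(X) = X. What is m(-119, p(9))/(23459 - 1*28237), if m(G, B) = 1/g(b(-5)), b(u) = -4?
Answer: 1/59725 ≈ 1.6743e-5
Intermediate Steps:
g(t) = -25/2 (g(t) = -1/2 - 6*2 = -1/2 - 12 = -25/2)
m(G, B) = -2/25 (m(G, B) = 1/(-25/2) = -2/25)
m(-119, p(9))/(23459 - 1*28237) = -2/(25*(23459 - 1*28237)) = -2/(25*(23459 - 28237)) = -2/25/(-4778) = -2/25*(-1/4778) = 1/59725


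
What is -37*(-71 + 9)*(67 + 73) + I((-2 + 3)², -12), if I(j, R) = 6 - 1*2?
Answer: 321164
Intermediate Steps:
I(j, R) = 4 (I(j, R) = 6 - 2 = 4)
-37*(-71 + 9)*(67 + 73) + I((-2 + 3)², -12) = -37*(-71 + 9)*(67 + 73) + 4 = -(-2294)*140 + 4 = -37*(-8680) + 4 = 321160 + 4 = 321164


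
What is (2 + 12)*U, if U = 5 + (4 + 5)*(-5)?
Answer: -560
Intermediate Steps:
U = -40 (U = 5 + 9*(-5) = 5 - 45 = -40)
(2 + 12)*U = (2 + 12)*(-40) = 14*(-40) = -560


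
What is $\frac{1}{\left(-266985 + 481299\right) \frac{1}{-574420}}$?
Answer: $- \frac{287210}{107157} \approx -2.6803$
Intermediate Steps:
$\frac{1}{\left(-266985 + 481299\right) \frac{1}{-574420}} = \frac{1}{214314 \left(- \frac{1}{574420}\right)} = \frac{1}{- \frac{107157}{287210}} = - \frac{287210}{107157}$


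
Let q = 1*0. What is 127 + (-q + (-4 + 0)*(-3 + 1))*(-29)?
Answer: -105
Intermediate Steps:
q = 0
127 + (-q + (-4 + 0)*(-3 + 1))*(-29) = 127 + (-1*0 + (-4 + 0)*(-3 + 1))*(-29) = 127 + (0 - 4*(-2))*(-29) = 127 + (0 + 8)*(-29) = 127 + 8*(-29) = 127 - 232 = -105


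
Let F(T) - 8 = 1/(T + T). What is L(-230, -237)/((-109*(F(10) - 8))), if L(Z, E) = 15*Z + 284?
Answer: 63320/109 ≈ 580.92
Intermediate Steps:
L(Z, E) = 284 + 15*Z
F(T) = 8 + 1/(2*T) (F(T) = 8 + 1/(T + T) = 8 + 1/(2*T))
L(-230, -237)/((-109*(F(10) - 8))) = (284 + 15*(-230))/((-109*((8 + (1/2)/10) - 8))) = (284 - 3450)/((-109*((8 + (1/2)*(1/10)) - 8))) = -3166*(-1/(109*((8 + 1/20) - 8))) = -3166*(-1/(109*(161/20 - 8))) = -3166/((-109*1/20)) = -3166/(-109/20) = -3166*(-20/109) = 63320/109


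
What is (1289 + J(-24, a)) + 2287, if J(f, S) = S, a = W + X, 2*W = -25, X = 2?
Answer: 7131/2 ≈ 3565.5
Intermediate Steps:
W = -25/2 (W = (1/2)*(-25) = -25/2 ≈ -12.500)
a = -21/2 (a = -25/2 + 2 = -21/2 ≈ -10.500)
(1289 + J(-24, a)) + 2287 = (1289 - 21/2) + 2287 = 2557/2 + 2287 = 7131/2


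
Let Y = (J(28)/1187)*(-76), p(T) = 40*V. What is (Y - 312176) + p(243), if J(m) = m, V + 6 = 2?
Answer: -370744960/1187 ≈ -3.1234e+5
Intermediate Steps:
V = -4 (V = -6 + 2 = -4)
p(T) = -160 (p(T) = 40*(-4) = -160)
Y = -2128/1187 (Y = (28/1187)*(-76) = -2128/1187 ≈ -1.7928)
(Y - 312176) + p(243) = (-2128/1187 - 312176) - 160 = -370555040/1187 - 160 = -370744960/1187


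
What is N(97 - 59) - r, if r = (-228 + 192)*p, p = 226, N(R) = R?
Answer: 8174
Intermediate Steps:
r = -8136 (r = (-228 + 192)*226 = -36*226 = -8136)
N(97 - 59) - r = (97 - 59) - 1*(-8136) = 38 + 8136 = 8174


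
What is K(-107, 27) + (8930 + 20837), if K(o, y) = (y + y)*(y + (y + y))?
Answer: 34141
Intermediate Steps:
K(o, y) = 6*y**2 (K(o, y) = (2*y)*(y + 2*y) = (2*y)*(3*y) = 6*y**2)
K(-107, 27) + (8930 + 20837) = 6*27**2 + (8930 + 20837) = 6*729 + 29767 = 4374 + 29767 = 34141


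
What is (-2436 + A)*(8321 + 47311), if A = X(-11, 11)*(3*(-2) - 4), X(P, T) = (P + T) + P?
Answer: -129400032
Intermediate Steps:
X(P, T) = T + 2*P
A = 110 (A = (11 + 2*(-11))*(3*(-2) - 4) = (11 - 22)*(-6 - 4) = -11*(-10) = 110)
(-2436 + A)*(8321 + 47311) = (-2436 + 110)*(8321 + 47311) = -2326*55632 = -129400032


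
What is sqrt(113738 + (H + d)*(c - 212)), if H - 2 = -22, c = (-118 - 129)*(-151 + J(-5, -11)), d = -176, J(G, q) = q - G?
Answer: 3*I*sqrt(827266) ≈ 2728.6*I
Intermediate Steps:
c = 38779 (c = (-118 - 129)*(-151 + (-11 - 1*(-5))) = -247*(-151 + (-11 + 5)) = -247*(-151 - 6) = -247*(-157) = 38779)
H = -20 (H = 2 - 22 = -20)
sqrt(113738 + (H + d)*(c - 212)) = sqrt(113738 + (-20 - 176)*(38779 - 212)) = sqrt(113738 - 196*38567) = sqrt(113738 - 7559132) = sqrt(-7445394) = 3*I*sqrt(827266)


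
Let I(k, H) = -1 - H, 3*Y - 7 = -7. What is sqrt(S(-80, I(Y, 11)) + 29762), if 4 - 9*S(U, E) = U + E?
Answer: sqrt(267954)/3 ≈ 172.55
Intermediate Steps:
Y = 0 (Y = 7/3 + (1/3)*(-7) = 7/3 - 7/3 = 0)
S(U, E) = 4/9 - E/9 - U/9 (S(U, E) = 4/9 - (U + E)/9 = 4/9 - (E + U)/9 = 4/9 + (-E/9 - U/9) = 4/9 - E/9 - U/9)
sqrt(S(-80, I(Y, 11)) + 29762) = sqrt((4/9 - (-1 - 1*11)/9 - 1/9*(-80)) + 29762) = sqrt((4/9 - (-1 - 11)/9 + 80/9) + 29762) = sqrt((4/9 - 1/9*(-12) + 80/9) + 29762) = sqrt((4/9 + 4/3 + 80/9) + 29762) = sqrt(32/3 + 29762) = sqrt(89318/3) = sqrt(267954)/3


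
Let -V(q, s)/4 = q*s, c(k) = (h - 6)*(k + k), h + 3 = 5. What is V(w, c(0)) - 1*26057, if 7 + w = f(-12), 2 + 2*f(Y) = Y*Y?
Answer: -26057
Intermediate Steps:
f(Y) = -1 + Y²/2 (f(Y) = -1 + (Y*Y)/2 = -1 + Y²/2)
h = 2 (h = -3 + 5 = 2)
w = 64 (w = -7 + (-1 + (½)*(-12)²) = -7 + (-1 + (½)*144) = -7 + (-1 + 72) = -7 + 71 = 64)
c(k) = -8*k (c(k) = (2 - 6)*(k + k) = -8*k)
V(q, s) = -4*q*s
V(w, c(0)) - 1*26057 = -4*64*(-8*0) - 1*26057 = -4*64*0 - 26057 = 0 - 26057 = -26057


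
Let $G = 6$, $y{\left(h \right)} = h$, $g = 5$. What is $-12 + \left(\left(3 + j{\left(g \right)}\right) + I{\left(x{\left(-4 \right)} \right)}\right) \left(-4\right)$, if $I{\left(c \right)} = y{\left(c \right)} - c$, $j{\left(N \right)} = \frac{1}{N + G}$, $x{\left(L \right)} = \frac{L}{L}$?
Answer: $- \frac{268}{11} \approx -24.364$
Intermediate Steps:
$x{\left(L \right)} = 1$
$j{\left(N \right)} = \frac{1}{6 + N}$ ($j{\left(N \right)} = \frac{1}{N + 6} = \frac{1}{6 + N}$)
$I{\left(c \right)} = 0$ ($I{\left(c \right)} = c - c = 0$)
$-12 + \left(\left(3 + j{\left(g \right)}\right) + I{\left(x{\left(-4 \right)} \right)}\right) \left(-4\right) = -12 + \left(\left(3 + \frac{1}{6 + 5}\right) + 0\right) \left(-4\right) = -12 + \left(\left(3 + \frac{1}{11}\right) + 0\right) \left(-4\right) = -12 + \left(\frac{34}{11} + 0\right) \left(-4\right) = -12 + \frac{34}{11} \left(-4\right) = -12 - \frac{136}{11} = - \frac{268}{11}$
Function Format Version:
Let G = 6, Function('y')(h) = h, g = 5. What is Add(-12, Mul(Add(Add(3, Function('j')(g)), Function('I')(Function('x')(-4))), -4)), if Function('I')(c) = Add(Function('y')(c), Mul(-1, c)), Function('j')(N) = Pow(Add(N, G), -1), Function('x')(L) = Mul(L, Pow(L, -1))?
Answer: Rational(-268, 11) ≈ -24.364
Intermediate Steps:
Function('x')(L) = 1
Function('j')(N) = Pow(Add(6, N), -1) (Function('j')(N) = Pow(Add(N, 6), -1) = Pow(Add(6, N), -1))
Function('I')(c) = 0 (Function('I')(c) = Add(c, Mul(-1, c)) = 0)
Add(-12, Mul(Add(Add(3, Function('j')(g)), Function('I')(Function('x')(-4))), -4)) = Add(-12, Mul(Add(Add(3, Pow(Add(6, 5), -1)), 0), -4)) = Add(-12, Mul(Add(Add(3, Pow(11, -1)), 0), -4)) = Add(-12, Mul(Add(Add(3, Rational(1, 11)), 0), -4)) = Add(-12, Mul(Add(Rational(34, 11), 0), -4)) = Add(-12, Mul(Rational(34, 11), -4)) = Add(-12, Rational(-136, 11)) = Rational(-268, 11)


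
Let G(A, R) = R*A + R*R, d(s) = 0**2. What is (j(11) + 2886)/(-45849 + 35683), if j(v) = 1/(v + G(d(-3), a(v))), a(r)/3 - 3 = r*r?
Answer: -399407971/1406923570 ≈ -0.28389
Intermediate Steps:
a(r) = 9 + 3*r**2 (a(r) = 9 + 3*(r*r) = 9 + 3*r**2)
d(s) = 0
G(A, R) = R**2 + A*R (G(A, R) = A*R + R**2 = R**2 + A*R)
j(v) = 1/(v + (9 + 3*v**2)**2) (j(v) = 1/(v + (9 + 3*v**2)*(0 + (9 + 3*v**2))) = 1/(v + (9 + 3*v**2)*(9 + 3*v**2)) = 1/(v + (9 + 3*v**2)**2))
(j(11) + 2886)/(-45849 + 35683) = (1/(11 + 9*(3 + 11**2)**2) + 2886)/(-45849 + 35683) = (1/(11 + 9*(3 + 121)**2) + 2886)/(-10166) = (1/(11 + 9*124**2) + 2886)*(-1/10166) = (1/(11 + 9*15376) + 2886)*(-1/10166) = (1/(11 + 138384) + 2886)*(-1/10166) = (1/138395 + 2886)*(-1/10166) = (399407971/138395)*(-1/10166) = -399407971/1406923570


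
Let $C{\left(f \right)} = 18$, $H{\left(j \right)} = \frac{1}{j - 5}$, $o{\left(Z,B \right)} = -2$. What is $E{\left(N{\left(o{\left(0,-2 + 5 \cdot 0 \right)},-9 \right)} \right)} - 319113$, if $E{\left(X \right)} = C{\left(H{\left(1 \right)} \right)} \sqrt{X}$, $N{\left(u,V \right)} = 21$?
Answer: $-319113 + 18 \sqrt{21} \approx -3.1903 \cdot 10^{5}$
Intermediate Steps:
$H{\left(j \right)} = \frac{1}{-5 + j}$
$E{\left(X \right)} = 18 \sqrt{X}$
$E{\left(N{\left(o{\left(0,-2 + 5 \cdot 0 \right)},-9 \right)} \right)} - 319113 = 18 \sqrt{21} - 319113 = -319113 + 18 \sqrt{21}$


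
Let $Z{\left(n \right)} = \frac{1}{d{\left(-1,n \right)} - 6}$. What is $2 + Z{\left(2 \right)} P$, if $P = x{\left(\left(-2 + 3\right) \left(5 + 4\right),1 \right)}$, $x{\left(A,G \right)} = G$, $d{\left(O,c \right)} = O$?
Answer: $\frac{13}{7} \approx 1.8571$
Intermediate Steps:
$P = 1$
$Z{\left(n \right)} = - \frac{1}{7}$ ($Z{\left(n \right)} = \frac{1}{-1 - 6} = \frac{1}{-7} = - \frac{1}{7}$)
$2 + Z{\left(2 \right)} P = 2 - \frac{1}{7} = \frac{13}{7}$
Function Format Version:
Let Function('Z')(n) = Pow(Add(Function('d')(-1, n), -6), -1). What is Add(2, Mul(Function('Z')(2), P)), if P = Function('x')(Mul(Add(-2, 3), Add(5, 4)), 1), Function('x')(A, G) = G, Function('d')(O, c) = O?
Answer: Rational(13, 7) ≈ 1.8571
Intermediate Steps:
P = 1
Function('Z')(n) = Rational(-1, 7) (Function('Z')(n) = Pow(Add(-1, -6), -1) = Pow(-7, -1) = Rational(-1, 7))
Add(2, Mul(Function('Z')(2), P)) = Add(2, Mul(Rational(-1, 7), 1)) = Add(2, Rational(-1, 7)) = Rational(13, 7)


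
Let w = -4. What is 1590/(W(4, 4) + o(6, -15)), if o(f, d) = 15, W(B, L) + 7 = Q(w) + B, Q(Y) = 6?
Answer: 265/3 ≈ 88.333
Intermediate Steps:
W(B, L) = -1 + B (W(B, L) = -7 + (6 + B) = -1 + B)
1590/(W(4, 4) + o(6, -15)) = 1590/((-1 + 4) + 15) = 1590/(3 + 15) = 1590/18 = 1590*(1/18) = 265/3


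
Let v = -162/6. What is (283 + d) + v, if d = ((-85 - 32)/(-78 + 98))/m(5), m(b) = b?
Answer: 25483/100 ≈ 254.83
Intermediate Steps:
v = -27 (v = -162*1/6 = -27)
d = -117/100 (d = ((-85 - 32)/(-78 + 98))/5 = -117/20*(1/5) = -117*1/20*(1/5) = -117/20*1/5 = -117/100 ≈ -1.1700)
(283 + d) + v = (283 - 117/100) - 27 = 28183/100 - 27 = 25483/100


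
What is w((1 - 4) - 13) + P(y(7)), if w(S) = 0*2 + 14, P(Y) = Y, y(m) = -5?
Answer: 9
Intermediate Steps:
w(S) = 14 (w(S) = 0 + 14 = 14)
w((1 - 4) - 13) + P(y(7)) = 14 - 5 = 9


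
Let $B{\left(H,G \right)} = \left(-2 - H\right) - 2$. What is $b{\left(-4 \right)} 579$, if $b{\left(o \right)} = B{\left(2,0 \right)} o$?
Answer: $13896$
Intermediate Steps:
$B{\left(H,G \right)} = -4 - H$ ($B{\left(H,G \right)} = \left(-2 - H\right) - 2 = -4 - H$)
$b{\left(o \right)} = - 6 o$ ($b{\left(o \right)} = \left(-4 - 2\right) o = - 6 o$)
$b{\left(-4 \right)} 579 = \left(-6\right) \left(-4\right) 579 = 24 \cdot 579 = 13896$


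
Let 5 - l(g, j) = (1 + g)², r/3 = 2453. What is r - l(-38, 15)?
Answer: 8723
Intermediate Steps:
r = 7359 (r = 3*2453 = 7359)
l(g, j) = 5 - (1 + g)²
r - l(-38, 15) = 7359 - (5 - (1 - 38)²) = 7359 - (5 - 1*(-37)²) = 7359 - (5 - 1*1369) = 7359 - (5 - 1369) = 7359 - 1*(-1364) = 7359 + 1364 = 8723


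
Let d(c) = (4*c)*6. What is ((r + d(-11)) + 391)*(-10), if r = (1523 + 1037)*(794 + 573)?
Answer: -34996470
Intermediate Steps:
d(c) = 24*c
r = 3499520 (r = 2560*1367 = 3499520)
((r + d(-11)) + 391)*(-10) = ((3499520 + 24*(-11)) + 391)*(-10) = ((3499520 - 264) + 391)*(-10) = (3499256 + 391)*(-10) = 3499647*(-10) = -34996470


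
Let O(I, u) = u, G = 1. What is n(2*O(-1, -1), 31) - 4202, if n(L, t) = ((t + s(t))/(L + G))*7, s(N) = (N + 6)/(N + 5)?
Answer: -159343/36 ≈ -4426.2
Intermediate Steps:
s(N) = (6 + N)/(5 + N)
n(L, t) = 7*(t + (6 + t)/(5 + t))/(1 + L) (n(L, t) = ((t + (6 + t)/(5 + t))/(L + 1))*7 = ((t + (6 + t)/(5 + t))/(1 + L))*7 = 7*(t + (6 + t)/(5 + t))/(1 + L))
n(2*O(-1, -1), 31) - 4202 = 7*(6 + 31 + 31*(5 + 31))/((1 + 2*(-1))*(5 + 31)) - 4202 = 7*(6 + 31 + 31*36)/((1 - 2)*36) - 4202 = 7*(1/36)*(6 + 31 + 1116)/(-1) - 4202 = 7*(-1)*(1/36)*1153 - 4202 = -8071/36 - 4202 = -159343/36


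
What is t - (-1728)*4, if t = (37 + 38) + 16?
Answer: 7003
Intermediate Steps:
t = 91 (t = 75 + 16 = 91)
t - (-1728)*4 = 91 - (-1728)*4 = 91 - 108*(-64) = 91 + 6912 = 7003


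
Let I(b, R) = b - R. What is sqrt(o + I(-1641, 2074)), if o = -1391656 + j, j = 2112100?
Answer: 13*sqrt(4241) ≈ 846.60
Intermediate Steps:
o = 720444 (o = -1391656 + 2112100 = 720444)
sqrt(o + I(-1641, 2074)) = sqrt(720444 + (-1641 - 1*2074)) = sqrt(720444 + (-1641 - 2074)) = sqrt(720444 - 3715) = sqrt(716729) = 13*sqrt(4241)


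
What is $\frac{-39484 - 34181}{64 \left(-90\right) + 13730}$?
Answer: $- \frac{14733}{1594} \approx -9.2428$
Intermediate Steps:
$\frac{-39484 - 34181}{64 \left(-90\right) + 13730} = - \frac{73665}{-5760 + 13730} = - \frac{73665}{7970} = \left(-73665\right) \frac{1}{7970} = - \frac{14733}{1594}$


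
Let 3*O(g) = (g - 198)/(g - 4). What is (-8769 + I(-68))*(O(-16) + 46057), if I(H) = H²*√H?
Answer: -4039051091/10 + 6389521808*I*√17/15 ≈ -4.0391e+8 + 1.7563e+9*I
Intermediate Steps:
O(g) = (-198 + g)/(3*(-4 + g)) (O(g) = ((g - 198)/(g - 4))/3 = ((-198 + g)/(-4 + g))/3 = (-198 + g)/(3*(-4 + g)))
I(H) = H^(5/2)
(-8769 + I(-68))*(O(-16) + 46057) = (-8769 + (-68)^(5/2))*((-198 - 16)/(3*(-4 - 16)) + 46057) = (-8769 + 9248*I*√17)*((⅓)*(-214)/(-20) + 46057) = (-8769 + 9248*I*√17)*((⅓)*(-1/20)*(-214) + 46057) = (-8769 + 9248*I*√17)*(107/30 + 46057) = (-8769 + 9248*I*√17)*(1381817/30) = -4039051091/10 + 6389521808*I*√17/15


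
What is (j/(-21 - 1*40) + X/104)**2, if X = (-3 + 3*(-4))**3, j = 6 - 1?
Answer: 42598896025/40246336 ≈ 1058.5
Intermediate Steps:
j = 5
X = -3375 (X = (-3 - 12)**3 = (-15)**3 = -3375)
(j/(-21 - 1*40) + X/104)**2 = (5/(-21 - 1*40) - 3375/104)**2 = (5/(-21 - 40) - 3375*1/104)**2 = (5/(-61) - 3375/104)**2 = (5*(-1/61) - 3375/104)**2 = (-5/61 - 3375/104)**2 = (-206395/6344)**2 = 42598896025/40246336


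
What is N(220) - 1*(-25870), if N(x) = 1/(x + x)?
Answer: 11382801/440 ≈ 25870.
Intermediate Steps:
N(x) = 1/(2*x)
N(220) - 1*(-25870) = (½)/220 - 1*(-25870) = (½)*(1/220) + 25870 = 1/440 + 25870 = 11382801/440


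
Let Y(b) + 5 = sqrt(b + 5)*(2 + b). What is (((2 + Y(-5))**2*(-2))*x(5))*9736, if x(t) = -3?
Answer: 525744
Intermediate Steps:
Y(b) = -5 + sqrt(5 + b)*(2 + b) (Y(b) = -5 + sqrt(b + 5)*(2 + b) = -5 + sqrt(5 + b)*(2 + b))
(((2 + Y(-5))**2*(-2))*x(5))*9736 = (((2 + (-5 + 2*sqrt(5 - 5) - 5*sqrt(5 - 5)))**2*(-2))*(-3))*9736 = (((2 + (-5 + 2*sqrt(0) - 5*sqrt(0)))**2*(-2))*(-3))*9736 = (((2 + (-5 + 2*0 - 5*0))**2*(-2))*(-3))*9736 = (((2 + (-5 + 0 + 0))**2*(-2))*(-3))*9736 = (((2 - 5)**2*(-2))*(-3))*9736 = (((-3)**2*(-2))*(-3))*9736 = ((9*(-2))*(-3))*9736 = -18*(-3)*9736 = 54*9736 = 525744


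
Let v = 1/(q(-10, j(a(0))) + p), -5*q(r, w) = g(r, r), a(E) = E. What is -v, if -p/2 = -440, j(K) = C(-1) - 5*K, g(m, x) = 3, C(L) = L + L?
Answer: -5/4397 ≈ -0.0011371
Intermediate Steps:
C(L) = 2*L
j(K) = -2 - 5*K (j(K) = 2*(-1) - 5*K = -2 - 5*K)
q(r, w) = -⅗ (q(r, w) = -⅕*3 = -⅗)
p = 880 (p = -2*(-440) = 880)
v = 5/4397 (v = 1/(-⅗ + 880) = 1/(4397/5) = 5/4397 ≈ 0.0011371)
-v = -1*5/4397 = -5/4397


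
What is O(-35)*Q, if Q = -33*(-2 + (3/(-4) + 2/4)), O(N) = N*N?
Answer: 363825/4 ≈ 90956.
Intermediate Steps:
O(N) = N²
Q = 297/4 (Q = -33*(-2 + (3*(-¼) + 2*(¼))) = -33*(-2 + (-¾ + ½)) = -33*(-2 - ¼) = -33*(-9/4) = 297/4 ≈ 74.250)
O(-35)*Q = (-35)²*(297/4) = 1225*(297/4) = 363825/4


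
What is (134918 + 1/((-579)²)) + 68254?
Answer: 68111584453/335241 ≈ 2.0317e+5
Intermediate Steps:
(134918 + 1/((-579)²)) + 68254 = (134918 + 1/335241) + 68254 = 45230045239/335241 + 68254 = 68111584453/335241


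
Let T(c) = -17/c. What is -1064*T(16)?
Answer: 2261/2 ≈ 1130.5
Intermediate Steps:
-1064*T(16) = -(-18088)/16 = -1064*(-17/16) = 2261/2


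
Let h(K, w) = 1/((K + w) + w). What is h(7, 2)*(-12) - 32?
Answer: -364/11 ≈ -33.091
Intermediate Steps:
h(K, w) = 1/(K + 2*w)
h(7, 2)*(-12) - 32 = -12/(7 + 2*2) - 32 = -12/(7 + 4) - 32 = -12/11 - 32 = -364/11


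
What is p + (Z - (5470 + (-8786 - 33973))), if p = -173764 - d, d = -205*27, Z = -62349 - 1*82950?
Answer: -276239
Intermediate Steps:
Z = -145299 (Z = -62349 - 82950 = -145299)
d = -5535
p = -168229 (p = -173764 - 1*(-5535) = -173764 + 5535 = -168229)
p + (Z - (5470 + (-8786 - 33973))) = -168229 + (-145299 - (5470 + (-8786 - 33973))) = -168229 + (-145299 - (5470 - 42759)) = -168229 + (-145299 - 1*(-37289)) = -168229 + (-145299 + 37289) = -168229 - 108010 = -276239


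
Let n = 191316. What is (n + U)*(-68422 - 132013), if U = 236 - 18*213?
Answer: -37625257330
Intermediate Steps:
U = -3598 (U = 236 - 3834 = -3598)
(n + U)*(-68422 - 132013) = (191316 - 3598)*(-68422 - 132013) = 187718*(-200435) = -37625257330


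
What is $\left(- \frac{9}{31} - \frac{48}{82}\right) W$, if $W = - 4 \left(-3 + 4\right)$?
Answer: $\frac{4452}{1271} \approx 3.5028$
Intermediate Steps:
$W = -4$ ($W = \left(-4\right) 1 = -4$)
$\left(- \frac{9}{31} - \frac{48}{82}\right) W = \left(- \frac{9}{31} - \frac{48}{82}\right) \left(-4\right) = \left(\left(-9\right) \frac{1}{31} - \frac{24}{41}\right) \left(-4\right) = \left(- \frac{9}{31} - \frac{24}{41}\right) \left(-4\right) = \left(- \frac{1113}{1271}\right) \left(-4\right) = \frac{4452}{1271}$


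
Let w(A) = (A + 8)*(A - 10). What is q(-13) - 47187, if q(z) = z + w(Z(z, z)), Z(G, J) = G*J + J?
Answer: -23256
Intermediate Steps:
Z(G, J) = J + G*J
w(A) = (-10 + A)*(8 + A) (w(A) = (8 + A)*(-10 + A) = (-10 + A)*(8 + A))
q(z) = -80 + z + z²*(1 + z)² - 2*z*(1 + z) (q(z) = z + (-80 + (z*(1 + z))² - 2*z*(1 + z)) = z + (-80 + z²*(1 + z)² - 2*z*(1 + z)) = -80 + z + z²*(1 + z)² - 2*z*(1 + z))
q(-13) - 47187 = (-80 + (-13)⁴ - 1*(-13) - 1*(-13)² + 2*(-13)³) - 47187 = (-80 + 28561 + 13 - 1*169 + 2*(-2197)) - 47187 = (-80 + 28561 + 13 - 169 - 4394) - 47187 = 23931 - 47187 = -23256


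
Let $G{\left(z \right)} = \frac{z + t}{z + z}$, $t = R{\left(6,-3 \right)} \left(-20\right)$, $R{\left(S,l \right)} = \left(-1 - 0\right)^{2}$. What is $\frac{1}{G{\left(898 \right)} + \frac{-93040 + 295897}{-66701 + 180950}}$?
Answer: $\frac{34198534}{77440299} \approx 0.44161$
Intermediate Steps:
$R{\left(S,l \right)} = 1$ ($R{\left(S,l \right)} = \left(-1 + 0\right)^{2} = \left(-1\right)^{2} = 1$)
$t = -20$ ($t = 1 \left(-20\right) = -20$)
$G{\left(z \right)} = \frac{-20 + z}{2 z}$ ($G{\left(z \right)} = \frac{z - 20}{z + z} = \frac{-20 + z}{2 z}$)
$\frac{1}{G{\left(898 \right)} + \frac{-93040 + 295897}{-66701 + 180950}} = \frac{1}{\frac{-20 + 898}{2 \cdot 898} + \frac{-93040 + 295897}{-66701 + 180950}} = \frac{1}{\frac{1}{2} \cdot \frac{1}{898} \cdot 878 + \frac{202857}{114249}} = \frac{1}{\frac{439}{898} + 202857 \cdot \frac{1}{114249}} = \frac{1}{\frac{439}{898} + \frac{67619}{38083}} = \frac{1}{\frac{77440299}{34198534}} = \frac{34198534}{77440299}$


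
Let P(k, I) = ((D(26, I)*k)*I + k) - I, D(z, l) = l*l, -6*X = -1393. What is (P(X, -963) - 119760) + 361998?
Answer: -622013015386/3 ≈ -2.0734e+11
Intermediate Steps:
X = 1393/6 (X = -⅙*(-1393) = 1393/6 ≈ 232.17)
D(z, l) = l²
P(k, I) = k - I + k*I³ (P(k, I) = ((I²*k)*I + k) - I = ((k*I²)*I + k) - I = (k*I³ + k) - I = (k + k*I³) - I = k - I + k*I³)
(P(X, -963) - 119760) + 361998 = ((1393/6 - 1*(-963) + (1393/6)*(-963)³) - 119760) + 361998 = ((1393/6 + 963 + (1393/6)*(-893056347)) - 119760) + 361998 = ((1393/6 + 963 - 414675830457/2) - 119760) + 361998 = (-622013742100/3 - 119760) + 361998 = -622014101380/3 + 361998 = -622013015386/3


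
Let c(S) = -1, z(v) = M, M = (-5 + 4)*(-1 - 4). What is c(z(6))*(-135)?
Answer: 135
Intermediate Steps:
M = 5 (M = -1*(-5) = 5)
z(v) = 5
c(z(6))*(-135) = -1*(-135) = 135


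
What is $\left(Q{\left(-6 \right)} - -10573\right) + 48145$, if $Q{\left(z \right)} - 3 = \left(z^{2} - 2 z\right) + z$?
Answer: $58763$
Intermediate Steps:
$Q{\left(z \right)} = 3 + z^{2} - z$ ($Q{\left(z \right)} = 3 + \left(\left(z^{2} - 2 z\right) + z\right) = 3 + \left(z^{2} - z\right) = 3 + z^{2} - z$)
$\left(Q{\left(-6 \right)} - -10573\right) + 48145 = \left(\left(3 + \left(-6\right)^{2} - -6\right) - -10573\right) + 48145 = \left(\left(3 + 36 + 6\right) + 10573\right) + 48145 = \left(45 + 10573\right) + 48145 = 10618 + 48145 = 58763$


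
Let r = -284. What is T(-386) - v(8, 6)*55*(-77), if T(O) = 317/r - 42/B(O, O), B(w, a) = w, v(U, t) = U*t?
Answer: 11142128143/54812 ≈ 2.0328e+5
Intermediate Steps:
T(O) = -317/284 - 42/O (T(O) = 317/(-284) - 42/O = 317*(-1/284) - 42/O = -317/284 - 42/O)
T(-386) - v(8, 6)*55*(-77) = (-317/284 - 42/(-386)) - (8*6)*55*(-77) = (-317/284 - 42*(-1/386)) - 48*55*(-77) = (-317/284 + 21/193) - 2640*(-77) = -55217/54812 - 1*(-203280) = -55217/54812 + 203280 = 11142128143/54812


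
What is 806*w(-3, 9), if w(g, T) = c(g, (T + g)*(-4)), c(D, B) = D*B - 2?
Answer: 56420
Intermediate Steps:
c(D, B) = -2 + B*D (c(D, B) = B*D - 2 = -2 + B*D)
w(g, T) = -2 + g*(-4*T - 4*g) (w(g, T) = -2 + ((T + g)*(-4))*g = -2 + (-4*T - 4*g)*g = -2 + g*(-4*T - 4*g))
806*w(-3, 9) = 806*(-2 - 4*(-3)*(9 - 3)) = 806*(-2 - 4*(-3)*6) = 806*(-2 + 72) = 806*70 = 56420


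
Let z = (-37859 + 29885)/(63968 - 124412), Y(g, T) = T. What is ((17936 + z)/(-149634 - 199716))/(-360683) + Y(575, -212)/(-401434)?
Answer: 44863176605059127/84928072949102100300 ≈ 0.00052825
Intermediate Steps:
z = 443/3358 (z = -7974/(-60444) = -7974*(-1/60444) = 443/3358 ≈ 0.13192)
((17936 + z)/(-149634 - 199716))/(-360683) + Y(575, -212)/(-401434) = ((17936 + 443/3358)/(-149634 - 199716))/(-360683) - 212/(-401434) = ((60229531/3358)/(-349350))*(-1/360683) - 212*(-1/401434) = ((60229531/3358)*(-1/349350))*(-1/360683) + 106/200717 = -60229531/1173117300*(-1/360683) + 106/200717 = 60229531/423123467115900 + 106/200717 = 44863176605059127/84928072949102100300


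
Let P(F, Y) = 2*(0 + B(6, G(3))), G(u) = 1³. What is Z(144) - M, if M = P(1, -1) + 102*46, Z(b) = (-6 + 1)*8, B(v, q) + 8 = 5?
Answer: -4726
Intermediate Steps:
G(u) = 1
B(v, q) = -3 (B(v, q) = -8 + 5 = -3)
P(F, Y) = -6 (P(F, Y) = 2*(0 - 3) = 2*(-3) = -6)
Z(b) = -40 (Z(b) = -5*8 = -40)
M = 4686 (M = -6 + 102*46 = -6 + 4692 = 4686)
Z(144) - M = -40 - 1*4686 = -40 - 4686 = -4726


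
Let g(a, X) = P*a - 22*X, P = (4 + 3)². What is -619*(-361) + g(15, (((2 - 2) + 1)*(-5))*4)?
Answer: 224634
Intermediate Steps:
P = 49 (P = 7² = 49)
g(a, X) = -22*X + 49*a (g(a, X) = 49*a - 22*X = -22*X + 49*a)
-619*(-361) + g(15, (((2 - 2) + 1)*(-5))*4) = -619*(-361) + (-22*((2 - 2) + 1)*(-5)*4 + 49*15) = 223459 + (-22*(0 + 1)*(-5)*4 + 735) = 223459 + (-22*1*(-5)*4 + 735) = 223459 + (-(-110)*4 + 735) = 223459 + (-22*(-20) + 735) = 223459 + (440 + 735) = 223459 + 1175 = 224634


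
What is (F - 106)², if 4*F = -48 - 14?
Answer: 59049/4 ≈ 14762.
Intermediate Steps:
F = -31/2 (F = (-48 - 14)/4 = (¼)*(-62) = -31/2 ≈ -15.500)
(F - 106)² = (-31/2 - 106)² = (-243/2)² = 59049/4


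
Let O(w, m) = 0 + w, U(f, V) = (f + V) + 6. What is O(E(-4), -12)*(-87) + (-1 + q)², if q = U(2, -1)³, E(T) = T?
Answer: 117312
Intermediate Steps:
U(f, V) = 6 + V + f (U(f, V) = (V + f) + 6 = 6 + V + f)
q = 343 (q = (6 - 1 + 2)³ = 7³ = 343)
O(w, m) = w
O(E(-4), -12)*(-87) + (-1 + q)² = -4*(-87) + (-1 + 343)² = 348 + 342² = 348 + 116964 = 117312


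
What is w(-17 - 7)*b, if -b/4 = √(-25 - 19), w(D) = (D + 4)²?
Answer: -3200*I*√11 ≈ -10613.0*I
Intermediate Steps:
w(D) = (4 + D)²
b = -8*I*√11 (b = -4*√(-25 - 19) = -8*I*√11 ≈ -26.533*I)
w(-17 - 7)*b = (4 + (-17 - 7))²*(-8*I*√11) = (4 - 24)²*(-8*I*√11) = (-20)²*(-8*I*√11) = 400*(-8*I*√11) = -3200*I*√11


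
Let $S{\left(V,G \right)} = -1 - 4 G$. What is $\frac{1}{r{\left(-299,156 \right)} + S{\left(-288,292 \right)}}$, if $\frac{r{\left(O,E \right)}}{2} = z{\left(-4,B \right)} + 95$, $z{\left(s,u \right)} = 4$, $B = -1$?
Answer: $- \frac{1}{971} \approx -0.0010299$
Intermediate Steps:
$r{\left(O,E \right)} = 198$ ($r{\left(O,E \right)} = 2 \left(4 + 95\right) = 2 \cdot 99 = 198$)
$\frac{1}{r{\left(-299,156 \right)} + S{\left(-288,292 \right)}} = \frac{1}{198 - 1169} = \frac{1}{-971} = - \frac{1}{971}$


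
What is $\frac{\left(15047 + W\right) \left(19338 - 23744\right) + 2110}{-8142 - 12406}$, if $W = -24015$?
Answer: $- \frac{19757559}{10274} \approx -1923.1$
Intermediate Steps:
$\frac{\left(15047 + W\right) \left(19338 - 23744\right) + 2110}{-8142 - 12406} = \frac{\left(15047 - 24015\right) \left(19338 - 23744\right) + 2110}{-8142 - 12406} = \frac{\left(-8968\right) \left(-4406\right) + 2110}{-20548} = \left(39513008 + 2110\right) \left(- \frac{1}{20548}\right) = 39515118 \left(- \frac{1}{20548}\right) = - \frac{19757559}{10274}$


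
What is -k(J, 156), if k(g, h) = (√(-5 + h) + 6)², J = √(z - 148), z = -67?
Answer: -(6 + √151)² ≈ -334.46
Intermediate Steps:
J = I*√215 (J = √(-67 - 148) = √(-215) = I*√215 ≈ 14.663*I)
k(g, h) = (6 + √(-5 + h))²
-k(J, 156) = -(6 + √(-5 + 156))² = -(6 + √151)²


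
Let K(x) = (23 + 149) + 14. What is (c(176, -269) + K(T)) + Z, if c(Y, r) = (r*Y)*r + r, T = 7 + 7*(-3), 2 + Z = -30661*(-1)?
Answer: 12766112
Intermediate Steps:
Z = 30659 (Z = -2 - 30661*(-1) = -2 + 30661 = 30659)
T = -14 (T = 7 - 21 = -14)
c(Y, r) = r + Y*r² (c(Y, r) = (Y*r)*r + r = Y*r² + r = r + Y*r²)
K(x) = 186 (K(x) = 172 + 14 = 186)
(c(176, -269) + K(T)) + Z = (-269*(1 + 176*(-269)) + 186) + 30659 = (-269*(1 - 47344) + 186) + 30659 = (-269*(-47343) + 186) + 30659 = (12735267 + 186) + 30659 = 12735453 + 30659 = 12766112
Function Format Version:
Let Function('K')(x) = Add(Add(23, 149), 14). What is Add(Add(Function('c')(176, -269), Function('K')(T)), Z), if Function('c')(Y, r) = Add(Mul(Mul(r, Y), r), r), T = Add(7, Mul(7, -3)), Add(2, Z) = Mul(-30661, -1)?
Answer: 12766112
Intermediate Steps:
Z = 30659 (Z = Add(-2, Mul(-30661, -1)) = Add(-2, 30661) = 30659)
T = -14 (T = Add(7, -21) = -14)
Function('c')(Y, r) = Add(r, Mul(Y, Pow(r, 2))) (Function('c')(Y, r) = Add(Mul(Mul(Y, r), r), r) = Add(Mul(Y, Pow(r, 2)), r) = Add(r, Mul(Y, Pow(r, 2))))
Function('K')(x) = 186 (Function('K')(x) = Add(172, 14) = 186)
Add(Add(Function('c')(176, -269), Function('K')(T)), Z) = Add(Add(Mul(-269, Add(1, Mul(176, -269))), 186), 30659) = Add(Add(Mul(-269, Add(1, -47344)), 186), 30659) = Add(Add(Mul(-269, -47343), 186), 30659) = Add(Add(12735267, 186), 30659) = Add(12735453, 30659) = 12766112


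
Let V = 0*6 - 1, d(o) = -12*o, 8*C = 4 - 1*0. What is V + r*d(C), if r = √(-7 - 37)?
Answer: -1 - 12*I*√11 ≈ -1.0 - 39.799*I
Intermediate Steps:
C = ½ (C = (4 - 1*0)/8 = (4 + 0)/8 = (⅛)*4 = ½ ≈ 0.50000)
V = -1 (V = 0 - 1 = -1)
r = 2*I*√11 (r = √(-44) = 2*I*√11 ≈ 6.6332*I)
V + r*d(C) = -1 + (2*I*√11)*(-12*½) = -1 + (2*I*√11)*(-6) = -1 - 12*I*√11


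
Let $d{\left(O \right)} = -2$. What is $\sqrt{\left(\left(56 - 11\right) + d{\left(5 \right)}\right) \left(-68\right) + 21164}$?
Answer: $8 \sqrt{285} \approx 135.06$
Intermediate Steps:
$\sqrt{\left(\left(56 - 11\right) + d{\left(5 \right)}\right) \left(-68\right) + 21164} = \sqrt{\left(\left(56 - 11\right) - 2\right) \left(-68\right) + 21164} = \sqrt{\left(45 - 2\right) \left(-68\right) + 21164} = \sqrt{43 \left(-68\right) + 21164} = \sqrt{-2924 + 21164} = \sqrt{18240} = 8 \sqrt{285}$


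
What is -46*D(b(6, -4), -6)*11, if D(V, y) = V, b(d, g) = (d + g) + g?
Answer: 1012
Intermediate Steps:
b(d, g) = d + 2*g
-46*D(b(6, -4), -6)*11 = -46*(6 + 2*(-4))*11 = -46*(6 - 8)*11 = -46*(-2)*11 = 92*11 = 1012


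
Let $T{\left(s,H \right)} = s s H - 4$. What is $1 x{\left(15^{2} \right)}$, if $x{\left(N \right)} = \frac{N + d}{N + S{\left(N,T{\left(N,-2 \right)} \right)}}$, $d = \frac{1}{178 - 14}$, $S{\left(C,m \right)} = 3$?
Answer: $\frac{36901}{37392} \approx 0.98687$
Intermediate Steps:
$T{\left(s,H \right)} = -4 + H s^{2}$ ($T{\left(s,H \right)} = s^{2} H - 4 = H s^{2} - 4 = -4 + H s^{2}$)
$d = \frac{1}{164} \approx 0.0060976$
$x{\left(N \right)} = \frac{\frac{1}{164} + N}{3 + N}$ ($x{\left(N \right)} = \frac{N + \frac{1}{164}}{N + 3} = \frac{\frac{1}{164} + N}{3 + N}$)
$1 x{\left(15^{2} \right)} = 1 \frac{\frac{1}{164} + 15^{2}}{3 + 15^{2}} = 1 \frac{\frac{1}{164} + 225}{3 + 225} = 1 \cdot \frac{1}{228} \cdot \frac{36901}{164} = 1 \cdot \frac{36901}{37392} = \frac{36901}{37392}$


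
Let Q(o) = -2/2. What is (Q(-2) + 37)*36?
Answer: 1296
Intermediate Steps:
Q(o) = -1 (Q(o) = -2*1/2 = -1)
(Q(-2) + 37)*36 = (-1 + 37)*36 = 36*36 = 1296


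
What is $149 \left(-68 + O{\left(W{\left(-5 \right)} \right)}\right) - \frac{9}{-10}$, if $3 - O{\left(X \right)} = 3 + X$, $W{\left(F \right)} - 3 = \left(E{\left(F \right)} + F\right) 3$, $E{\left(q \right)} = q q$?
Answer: $- \frac{195181}{10} \approx -19518.0$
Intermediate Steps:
$E{\left(q \right)} = q^{2}$
$W{\left(F \right)} = 3 + 3 F + 3 F^{2}$ ($W{\left(F \right)} = 3 + \left(F^{2} + F\right) 3 = 3 + \left(F + F^{2}\right) 3 = 3 + \left(3 F + 3 F^{2}\right) = 3 + 3 F + 3 F^{2}$)
$O{\left(X \right)} = - X$ ($O{\left(X \right)} = 3 - \left(3 + X\right) = - X$)
$149 \left(-68 + O{\left(W{\left(-5 \right)} \right)}\right) - \frac{9}{-10} = 149 \left(-68 - \left(3 + 3 \left(-5\right) + 3 \left(-5\right)^{2}\right)\right) - \frac{9}{-10} = 149 \left(-68 - \left(3 - 15 + 3 \cdot 25\right)\right) - - \frac{9}{10} = 149 \left(-68 - \left(3 - 15 + 75\right)\right) + \frac{9}{10} = 149 \left(-68 - 63\right) + \frac{9}{10} = 149 \left(-131\right) + \frac{9}{10} = -19519 + \frac{9}{10} = - \frac{195181}{10}$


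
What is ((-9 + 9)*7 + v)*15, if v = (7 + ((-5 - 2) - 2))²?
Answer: 60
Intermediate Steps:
v = 4 (v = (7 + (-7 - 2))² = (7 - 9)² = (-2)² = 4)
((-9 + 9)*7 + v)*15 = ((-9 + 9)*7 + 4)*15 = (0*7 + 4)*15 = (0 + 4)*15 = 4*15 = 60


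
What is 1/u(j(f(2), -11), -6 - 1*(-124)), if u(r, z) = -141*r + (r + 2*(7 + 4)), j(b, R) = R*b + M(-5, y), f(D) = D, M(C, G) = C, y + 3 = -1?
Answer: 1/3802 ≈ 0.00026302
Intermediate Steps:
y = -4 (y = -3 - 1 = -4)
j(b, R) = -5 + R*b (j(b, R) = R*b - 5 = -5 + R*b)
u(r, z) = 22 - 140*r (u(r, z) = -141*r + (r + 2*11) = -141*r + (r + 22) = -141*r + (22 + r) = 22 - 140*r)
1/u(j(f(2), -11), -6 - 1*(-124)) = 1/(22 - 140*(-5 - 11*2)) = 1/(22 - 140*(-5 - 22)) = 1/(22 - 140*(-27)) = 1/(22 + 3780) = 1/3802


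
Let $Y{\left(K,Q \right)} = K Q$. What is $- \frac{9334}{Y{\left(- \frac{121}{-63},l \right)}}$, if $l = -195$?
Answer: $\frac{15078}{605} \approx 24.922$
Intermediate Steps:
$- \frac{9334}{Y{\left(- \frac{121}{-63},l \right)}} = - \frac{9334}{- \frac{121}{-63} \left(-195\right)} = - \frac{9334}{\left(-121\right) \left(- \frac{1}{63}\right) \left(-195\right)} = - \frac{9334}{\frac{121}{63} \left(-195\right)} = - \frac{9334}{- \frac{7865}{21}} = \left(-9334\right) \left(- \frac{21}{7865}\right) = \frac{15078}{605}$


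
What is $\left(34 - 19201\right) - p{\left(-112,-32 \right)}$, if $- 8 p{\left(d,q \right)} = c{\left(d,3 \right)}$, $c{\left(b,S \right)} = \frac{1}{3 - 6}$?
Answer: $- \frac{460009}{24} \approx -19167.0$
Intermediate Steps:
$c{\left(b,S \right)} = - \frac{1}{3}$ ($c{\left(b,S \right)} = \frac{1}{-3} = - \frac{1}{3}$)
$p{\left(d,q \right)} = \frac{1}{24}$ ($p{\left(d,q \right)} = \left(- \frac{1}{8}\right) \left(- \frac{1}{3}\right) = \frac{1}{24}$)
$\left(34 - 19201\right) - p{\left(-112,-32 \right)} = \left(34 - 19201\right) - \frac{1}{24} = -19167 - \frac{1}{24} = - \frac{460009}{24}$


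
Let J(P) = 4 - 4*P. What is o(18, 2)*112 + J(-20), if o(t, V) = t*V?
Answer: 4116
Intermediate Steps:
o(t, V) = V*t
o(18, 2)*112 + J(-20) = (2*18)*112 + (4 - 4*(-20)) = 36*112 + (4 + 80) = 4032 + 84 = 4116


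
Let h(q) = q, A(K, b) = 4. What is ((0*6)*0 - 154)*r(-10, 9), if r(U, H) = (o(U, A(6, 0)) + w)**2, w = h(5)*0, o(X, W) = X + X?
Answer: -61600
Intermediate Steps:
o(X, W) = 2*X
w = 0 (w = 5*0 = 0)
r(U, H) = 4*U**2 (r(U, H) = (2*U + 0)**2 = (2*U)**2 = 4*U**2)
((0*6)*0 - 154)*r(-10, 9) = ((0*6)*0 - 154)*(4*(-10)**2) = (0*0 - 154)*(4*100) = (0 - 154)*400 = -154*400 = -61600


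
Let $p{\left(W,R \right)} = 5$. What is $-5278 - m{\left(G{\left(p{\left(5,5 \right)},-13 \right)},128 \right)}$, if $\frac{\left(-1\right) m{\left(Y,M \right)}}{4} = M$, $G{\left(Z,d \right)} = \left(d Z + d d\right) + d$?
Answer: $-4766$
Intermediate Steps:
$G{\left(Z,d \right)} = d + d^{2} + Z d$ ($G{\left(Z,d \right)} = \left(Z d + d^{2}\right) + d = \left(d^{2} + Z d\right) + d = d + d^{2} + Z d$)
$m{\left(Y,M \right)} = - 4 M$
$-5278 - m{\left(G{\left(p{\left(5,5 \right)},-13 \right)},128 \right)} = -5278 - \left(-4\right) 128 = -5278 - -512 = -5278 + 512 = -4766$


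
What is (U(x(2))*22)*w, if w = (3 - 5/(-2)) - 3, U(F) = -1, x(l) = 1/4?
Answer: -55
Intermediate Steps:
x(l) = ¼
w = 5/2 (w = (3 - 5*(-½)) - 3 = (3 + 5/2) - 3 = 11/2 - 3 = 5/2 ≈ 2.5000)
(U(x(2))*22)*w = -1*22*(5/2) = -22*5/2 = -55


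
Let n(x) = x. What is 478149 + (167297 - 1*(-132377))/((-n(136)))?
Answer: 32364295/68 ≈ 4.7595e+5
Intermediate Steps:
478149 + (167297 - 1*(-132377))/((-n(136))) = 478149 + (167297 - 1*(-132377))/((-1*136)) = 478149 + (167297 + 132377)/(-136) = 478149 + 299674*(-1/136) = 478149 - 149837/68 = 32364295/68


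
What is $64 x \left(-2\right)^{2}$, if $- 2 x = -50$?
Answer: $6400$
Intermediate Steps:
$x = 25$ ($x = \left(- \frac{1}{2}\right) \left(-50\right) = 25$)
$64 x \left(-2\right)^{2} = 64 \cdot 25 \left(-2\right)^{2} = 1600 \cdot 4 = 6400$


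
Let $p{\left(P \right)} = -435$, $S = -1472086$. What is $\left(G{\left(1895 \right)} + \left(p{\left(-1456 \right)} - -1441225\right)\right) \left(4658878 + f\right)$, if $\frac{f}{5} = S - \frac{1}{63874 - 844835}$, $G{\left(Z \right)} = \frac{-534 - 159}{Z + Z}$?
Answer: $- \frac{11520796837104787778069}{2959842190} \approx -3.8924 \cdot 10^{12}$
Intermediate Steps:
$G{\left(Z \right)} = - \frac{693}{2 Z}$
$f = - \frac{5748208773225}{780961}$ ($f = 5 \left(-1472086 - \frac{1}{63874 - 844835}\right) = 5 \left(-1472086 - \frac{1}{-780961}\right) = 5 \left(-1472086 - - \frac{1}{780961}\right) = 5 \left(-1472086 + \frac{1}{780961}\right) = 5 \left(- \frac{1149641754645}{780961}\right) = - \frac{5748208773225}{780961} \approx -7.3604 \cdot 10^{6}$)
$\left(G{\left(1895 \right)} + \left(p{\left(-1456 \right)} - -1441225\right)\right) \left(4658878 + f\right) = \left(- \frac{693}{2 \cdot 1895} - -1440790\right) \left(4658878 - \frac{5748208773225}{780961}\right) = \left(\left(- \frac{693}{2}\right) \frac{1}{1895} + \left(-435 + 1441225\right)\right) \left(- \frac{2109806751467}{780961}\right) = \left(- \frac{693}{3790} + 1440790\right) \left(- \frac{2109806751467}{780961}\right) = \frac{5460593407}{3790} \left(- \frac{2109806751467}{780961}\right) = - \frac{11520796837104787778069}{2959842190}$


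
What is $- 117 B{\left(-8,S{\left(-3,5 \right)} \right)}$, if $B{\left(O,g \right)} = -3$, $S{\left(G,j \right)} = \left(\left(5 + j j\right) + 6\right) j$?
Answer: $351$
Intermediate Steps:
$S{\left(G,j \right)} = j \left(11 + j^{2}\right)$ ($S{\left(G,j \right)} = \left(\left(5 + j^{2}\right) + 6\right) j = \left(11 + j^{2}\right) j = j \left(11 + j^{2}\right)$)
$- 117 B{\left(-8,S{\left(-3,5 \right)} \right)} = \left(-117\right) \left(-3\right) = 351$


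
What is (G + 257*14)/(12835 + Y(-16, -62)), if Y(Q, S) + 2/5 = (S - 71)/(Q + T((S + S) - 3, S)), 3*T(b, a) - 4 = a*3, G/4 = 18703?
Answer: 18034300/2952357 ≈ 6.1084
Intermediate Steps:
G = 74812 (G = 4*18703 = 74812)
T(b, a) = 4/3 + a (T(b, a) = 4/3 + (a*3)/3 = 4/3 + (3*a)/3 = 4/3 + a)
Y(Q, S) = -⅖ + (-71 + S)/(4/3 + Q + S) (Y(Q, S) = -⅖ + (S - 71)/(Q + (4/3 + S)) = -⅖ + (-71 + S)/(4/3 + Q + S))
(G + 257*14)/(12835 + Y(-16, -62)) = (74812 + 257*14)/(12835 + (-1073 - 6*(-16) + 9*(-62))/(5*(4 + 3*(-16) + 3*(-62)))) = (74812 + 3598)/(12835 + (-1073 + 96 - 558)/(5*(4 - 48 - 186))) = 78410/(12835 + (⅕)*(-1535)/(-230)) = 78410/(12835 + (⅕)*(-1/230)*(-1535)) = 78410/(12835 + 307/230) = 78410/(2952357/230) = 78410*(230/2952357) = 18034300/2952357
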